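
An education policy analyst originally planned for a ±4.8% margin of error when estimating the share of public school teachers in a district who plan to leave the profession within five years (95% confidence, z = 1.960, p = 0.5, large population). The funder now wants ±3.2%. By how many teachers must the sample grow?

At ±4.8%: n = 1.960² × 0.2500 / 0.048² ≈ 416.84 → 417.
At ±3.2%: n = 1.960² × 0.2500 / 0.032² ≈ 937.89 → 938.
Additional respondents: 938 − 417 = 521.

521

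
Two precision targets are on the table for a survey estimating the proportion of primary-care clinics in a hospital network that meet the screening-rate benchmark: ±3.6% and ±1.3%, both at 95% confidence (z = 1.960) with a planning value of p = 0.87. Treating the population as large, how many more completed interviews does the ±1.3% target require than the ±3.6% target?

At ±3.6%: n = 1.960² × 0.1131 / 0.036² ≈ 335.25 → 336.
At ±1.3%: n = 1.960² × 0.1131 / 0.013² ≈ 2570.92 → 2571.
Additional respondents: 2571 − 336 = 2235.

2235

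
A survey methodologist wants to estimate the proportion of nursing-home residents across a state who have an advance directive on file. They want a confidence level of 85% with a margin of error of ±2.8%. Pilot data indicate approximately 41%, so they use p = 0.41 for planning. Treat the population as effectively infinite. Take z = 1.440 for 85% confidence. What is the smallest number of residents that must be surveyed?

640

With p = 0.41, p(1−p) = 0.2419.
n = z²·p(1−p)/E² = 1.440² × 0.2419 / 0.028² = 2.0736 × 0.2419 / 0.000784 ≈ 639.80.
Rounding up gives n = 640.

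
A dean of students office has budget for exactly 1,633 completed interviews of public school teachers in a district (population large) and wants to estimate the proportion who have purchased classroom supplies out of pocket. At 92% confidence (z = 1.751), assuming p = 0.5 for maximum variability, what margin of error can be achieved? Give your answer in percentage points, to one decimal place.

2.2

SE(p̂) = √[p(1−p)/n] = √[0.2500/1633] = 0.01237.
E = z × SE = 1.751 × 0.01237 = 0.02167, or 2.2 percentage points.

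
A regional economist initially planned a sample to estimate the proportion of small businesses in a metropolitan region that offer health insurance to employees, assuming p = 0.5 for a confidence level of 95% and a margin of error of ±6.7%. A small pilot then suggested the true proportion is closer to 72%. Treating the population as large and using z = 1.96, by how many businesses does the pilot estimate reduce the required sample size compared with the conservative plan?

41

Conservative (p = 0.5): n = 1.96² × 0.25 / 0.067² ≈ 213.95 → 214.
Using p = 0.72: p(1−p) = 0.2016, so n = 1.96² × 0.2016 / 0.067² ≈ 172.53 → 173.
Reduction: 214 − 173 = 41.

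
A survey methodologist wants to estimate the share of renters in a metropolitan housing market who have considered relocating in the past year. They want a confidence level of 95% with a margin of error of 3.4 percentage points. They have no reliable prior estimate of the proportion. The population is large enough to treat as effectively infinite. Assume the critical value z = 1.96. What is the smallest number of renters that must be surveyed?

With no prior estimate, use p = 0.5, giving p(1−p) = 0.25.
n = z²·p(1−p)/E² = 1.96² × 0.2500 / 0.034² = 3.8416 × 0.2500 / 0.001156 ≈ 830.80.
Rounding up gives n = 831.

831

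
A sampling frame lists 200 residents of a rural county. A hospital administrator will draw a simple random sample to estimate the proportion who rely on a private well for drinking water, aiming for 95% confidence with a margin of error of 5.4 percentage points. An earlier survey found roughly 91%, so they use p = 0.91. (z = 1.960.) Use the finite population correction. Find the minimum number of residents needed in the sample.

Unadjusted: n₀ = 1.960² × 0.91 × 0.09 / 0.054² ≈ 107.90, so n₀ = 108.
Finite population correction with N = 200: n = n₀ / (1 + (n₀−1)/N) = 108 / (1 + 107/200) = 108 / 1.5350 ≈ 70.36.
Rounding up, n = 71.

71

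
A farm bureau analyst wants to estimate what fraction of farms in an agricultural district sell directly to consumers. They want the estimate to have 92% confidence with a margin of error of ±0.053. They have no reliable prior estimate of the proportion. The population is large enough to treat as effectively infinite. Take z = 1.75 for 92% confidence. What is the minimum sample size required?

With no prior estimate, use p = 0.5, giving p(1−p) = 0.25.
n = z²·p(1−p)/E² = 1.75² × 0.2500 / 0.053² = 3.0625 × 0.2500 / 0.002809 ≈ 272.56.
Rounding up gives n = 273.

273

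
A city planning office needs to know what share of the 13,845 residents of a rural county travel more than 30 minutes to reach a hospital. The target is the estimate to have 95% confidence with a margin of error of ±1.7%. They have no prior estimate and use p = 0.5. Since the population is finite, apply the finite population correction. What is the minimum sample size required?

For 95% confidence, z = 1.960.
Unadjusted: n₀ = 1.960² × 0.50 × 0.50 / 0.017² ≈ 3323.18, so n₀ = 3324.
Finite population correction with N = 13,845: n = n₀ / (1 + (n₀−1)/N) = 3324 / (1 + 3323/13845) = 3324 / 1.2400 ≈ 2680.61.
Rounding up, n = 2681.

2681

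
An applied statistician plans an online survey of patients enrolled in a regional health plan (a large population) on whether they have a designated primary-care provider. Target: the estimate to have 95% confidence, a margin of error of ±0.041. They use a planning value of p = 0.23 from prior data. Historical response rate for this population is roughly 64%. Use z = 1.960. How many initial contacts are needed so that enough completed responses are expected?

Completed interviews needed: n₀ = 1.960² × 0.1771 / 0.041² ≈ 404.73 → 405.
At a 64% response rate, contacts needed = 405 / 0.64 ≈ 632.81 → 633.

633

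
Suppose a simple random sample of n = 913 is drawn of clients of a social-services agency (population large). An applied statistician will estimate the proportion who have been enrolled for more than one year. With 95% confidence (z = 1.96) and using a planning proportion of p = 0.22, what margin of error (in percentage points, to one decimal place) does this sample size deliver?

SE(p̂) = √[p(1−p)/n] = √[0.1716/913] = 0.01371.
E = z × SE = 1.96 × 0.01371 = 0.02687, or 2.7 percentage points.

2.7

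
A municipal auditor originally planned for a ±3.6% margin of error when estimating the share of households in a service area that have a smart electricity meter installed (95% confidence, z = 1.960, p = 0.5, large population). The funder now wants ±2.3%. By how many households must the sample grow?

At ±3.6%: n = 1.960² × 0.2500 / 0.036² ≈ 741.05 → 742.
At ±2.3%: n = 1.960² × 0.2500 / 0.023² ≈ 1815.50 → 1816.
Additional respondents: 1816 − 742 = 1074.

1074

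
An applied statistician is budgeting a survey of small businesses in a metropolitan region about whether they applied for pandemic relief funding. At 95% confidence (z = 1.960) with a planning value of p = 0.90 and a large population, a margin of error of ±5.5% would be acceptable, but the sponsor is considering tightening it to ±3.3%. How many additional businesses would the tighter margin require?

203

At ±5.5%: n = 1.960² × 0.0900 / 0.055² ≈ 114.30 → 115.
At ±3.3%: n = 1.960² × 0.0900 / 0.033² ≈ 317.49 → 318.
Additional respondents: 318 − 115 = 203.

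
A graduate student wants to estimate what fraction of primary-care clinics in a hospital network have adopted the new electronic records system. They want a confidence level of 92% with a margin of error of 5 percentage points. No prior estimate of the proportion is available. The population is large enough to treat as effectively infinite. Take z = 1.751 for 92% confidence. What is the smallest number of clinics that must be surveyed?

307

With no prior estimate, use p = 0.5, giving p(1−p) = 0.25.
n = z²·p(1−p)/E² = 1.751² × 0.2500 / 0.050² = 3.0660 × 0.2500 / 0.002500 ≈ 306.60.
Rounding up gives n = 307.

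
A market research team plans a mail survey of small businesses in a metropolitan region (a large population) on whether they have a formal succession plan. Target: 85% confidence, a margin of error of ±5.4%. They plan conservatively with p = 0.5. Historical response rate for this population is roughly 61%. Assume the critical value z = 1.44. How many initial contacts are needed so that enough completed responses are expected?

292

Completed interviews needed: n₀ = 1.44² × 0.2500 / 0.054² ≈ 177.78 → 178.
At a 61% response rate, contacts needed = 178 / 0.61 ≈ 291.80 → 292.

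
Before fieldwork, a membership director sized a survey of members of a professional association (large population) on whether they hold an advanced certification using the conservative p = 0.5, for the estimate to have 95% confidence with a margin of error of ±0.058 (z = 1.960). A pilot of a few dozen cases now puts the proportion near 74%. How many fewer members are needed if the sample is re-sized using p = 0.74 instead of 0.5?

66

Conservative (p = 0.5): n = 1.960² × 0.25 / 0.058² ≈ 285.49 → 286.
Using p = 0.74: p(1−p) = 0.1924, so n = 1.960² × 0.1924 / 0.058² ≈ 219.72 → 220.
Reduction: 286 − 220 = 66.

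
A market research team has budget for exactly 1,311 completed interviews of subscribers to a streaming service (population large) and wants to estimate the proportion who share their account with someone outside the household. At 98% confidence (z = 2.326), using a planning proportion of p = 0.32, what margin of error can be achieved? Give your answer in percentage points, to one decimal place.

3.0

SE(p̂) = √[p(1−p)/n] = √[0.2176/1311] = 0.01288.
E = z × SE = 2.326 × 0.01288 = 0.02997, or 3.0 percentage points.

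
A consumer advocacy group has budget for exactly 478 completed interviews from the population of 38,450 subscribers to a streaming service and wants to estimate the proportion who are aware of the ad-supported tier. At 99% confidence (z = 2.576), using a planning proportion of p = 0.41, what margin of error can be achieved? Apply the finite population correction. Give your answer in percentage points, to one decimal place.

5.8

Finite-population factor: (N−n)/(N−1) = (38450−478)/(38450−1) = 0.9876.
SE(p̂) = √[p(1−p)/n · (N−n)/(N−1)] = √[0.2419/478 × 0.9876] = 0.02236.
E = z × SE = 2.576 × 0.02236 = 0.05759 ≈ 5.8 percentage points.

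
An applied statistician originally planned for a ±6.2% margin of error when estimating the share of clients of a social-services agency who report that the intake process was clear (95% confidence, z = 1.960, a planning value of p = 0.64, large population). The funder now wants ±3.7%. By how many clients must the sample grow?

416

At ±6.2%: n = 1.960² × 0.2304 / 0.062² ≈ 230.26 → 231.
At ±3.7%: n = 1.960² × 0.2304 / 0.037² ≈ 646.53 → 647.
Additional respondents: 647 − 231 = 416.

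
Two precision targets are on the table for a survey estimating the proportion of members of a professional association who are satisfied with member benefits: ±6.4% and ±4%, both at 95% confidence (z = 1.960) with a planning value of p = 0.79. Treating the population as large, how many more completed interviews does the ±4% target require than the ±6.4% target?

At ±6.4%: n = 1.960² × 0.1659 / 0.064² ≈ 155.60 → 156.
At ±4%: n = 1.960² × 0.1659 / 0.040² ≈ 398.33 → 399.
Additional respondents: 399 − 156 = 243.

243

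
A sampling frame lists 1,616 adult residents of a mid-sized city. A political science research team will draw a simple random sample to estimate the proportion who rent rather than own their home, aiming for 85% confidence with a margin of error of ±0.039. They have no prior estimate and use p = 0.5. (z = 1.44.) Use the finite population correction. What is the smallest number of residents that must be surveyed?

Unadjusted: n₀ = 1.44² × 0.50 × 0.50 / 0.039² ≈ 340.83, so n₀ = 341.
Finite population correction with N = 1,616: n = n₀ / (1 + (n₀−1)/N) = 341 / (1 + 340/1616) = 341 / 1.2104 ≈ 281.73.
Rounding up, n = 282.

282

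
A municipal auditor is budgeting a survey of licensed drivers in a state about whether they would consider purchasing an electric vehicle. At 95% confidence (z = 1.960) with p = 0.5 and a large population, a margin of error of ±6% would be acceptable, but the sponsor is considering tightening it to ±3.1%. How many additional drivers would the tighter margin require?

733

At ±6%: n = 1.960² × 0.2500 / 0.060² ≈ 266.78 → 267.
At ±3.1%: n = 1.960² × 0.2500 / 0.031² ≈ 999.38 → 1000.
Additional respondents: 1000 − 267 = 733.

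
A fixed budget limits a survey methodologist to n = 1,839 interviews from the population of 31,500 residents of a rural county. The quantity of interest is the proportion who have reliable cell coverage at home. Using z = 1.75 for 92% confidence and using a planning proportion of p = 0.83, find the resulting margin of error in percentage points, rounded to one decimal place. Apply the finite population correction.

1.5

Finite-population factor: (N−n)/(N−1) = (31500−1839)/(31500−1) = 0.9416.
SE(p̂) = √[p(1−p)/n · (N−n)/(N−1)] = √[0.1411/1839 × 0.9416] = 0.00850.
E = z × SE = 1.75 × 0.00850 = 0.01487 ≈ 1.5 percentage points.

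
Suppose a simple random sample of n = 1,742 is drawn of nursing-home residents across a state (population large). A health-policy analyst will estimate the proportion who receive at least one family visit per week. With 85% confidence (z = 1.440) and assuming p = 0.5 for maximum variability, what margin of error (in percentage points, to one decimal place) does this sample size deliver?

1.7

SE(p̂) = √[p(1−p)/n] = √[0.2500/1742] = 0.01198.
E = z × SE = 1.440 × 0.01198 = 0.01725, or 1.7 percentage points.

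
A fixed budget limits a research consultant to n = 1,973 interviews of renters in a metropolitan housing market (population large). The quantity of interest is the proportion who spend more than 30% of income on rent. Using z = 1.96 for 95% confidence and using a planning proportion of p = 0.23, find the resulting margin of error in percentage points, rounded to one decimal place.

SE(p̂) = √[p(1−p)/n] = √[0.1771/1973] = 0.00947.
E = z × SE = 1.96 × 0.00947 = 0.01857, or 1.9 percentage points.

1.9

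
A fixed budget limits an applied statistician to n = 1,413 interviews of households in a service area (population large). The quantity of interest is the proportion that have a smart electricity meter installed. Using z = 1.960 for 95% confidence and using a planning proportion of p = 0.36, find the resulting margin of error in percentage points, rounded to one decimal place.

SE(p̂) = √[p(1−p)/n] = √[0.2304/1413] = 0.01277.
E = z × SE = 1.960 × 0.01277 = 0.02503, or 2.5 percentage points.

2.5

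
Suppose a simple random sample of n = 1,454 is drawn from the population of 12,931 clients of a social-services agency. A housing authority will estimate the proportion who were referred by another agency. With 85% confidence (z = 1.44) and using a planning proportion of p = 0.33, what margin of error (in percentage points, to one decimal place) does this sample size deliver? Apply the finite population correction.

1.7

Finite-population factor: (N−n)/(N−1) = (12931−1454)/(12931−1) = 0.8876.
SE(p̂) = √[p(1−p)/n · (N−n)/(N−1)] = √[0.2211/1454 × 0.8876] = 0.01162.
E = z × SE = 1.44 × 0.01162 = 0.01673 ≈ 1.7 percentage points.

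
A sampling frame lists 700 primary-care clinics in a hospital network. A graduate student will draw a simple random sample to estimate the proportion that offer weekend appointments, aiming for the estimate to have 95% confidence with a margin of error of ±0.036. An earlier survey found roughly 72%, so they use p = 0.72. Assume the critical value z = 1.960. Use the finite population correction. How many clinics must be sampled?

Unadjusted: n₀ = 1.960² × 0.72 × 0.28 / 0.036² ≈ 597.58, so n₀ = 598.
Finite population correction with N = 700: n = n₀ / (1 + (n₀−1)/N) = 598 / (1 + 597/700) = 598 / 1.8529 ≈ 322.74.
Rounding up, n = 323.

323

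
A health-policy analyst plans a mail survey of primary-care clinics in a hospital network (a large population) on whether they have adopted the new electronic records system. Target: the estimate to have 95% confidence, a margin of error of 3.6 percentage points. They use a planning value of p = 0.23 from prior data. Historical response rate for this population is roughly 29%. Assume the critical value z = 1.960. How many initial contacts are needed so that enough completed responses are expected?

Completed interviews needed: n₀ = 1.960² × 0.1771 / 0.036² ≈ 524.96 → 525.
At a 29% response rate, contacts needed = 525 / 0.29 ≈ 1810.34 → 1811.

1811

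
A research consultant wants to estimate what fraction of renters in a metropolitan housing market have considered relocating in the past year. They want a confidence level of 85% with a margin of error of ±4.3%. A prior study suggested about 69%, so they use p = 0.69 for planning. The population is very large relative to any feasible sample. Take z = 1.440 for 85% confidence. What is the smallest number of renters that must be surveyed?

With p = 0.69, p(1−p) = 0.2139.
n = z²·p(1−p)/E² = 1.440² × 0.2139 / 0.043² = 2.0736 × 0.2139 / 0.001849 ≈ 239.88.
Rounding up gives n = 240.

240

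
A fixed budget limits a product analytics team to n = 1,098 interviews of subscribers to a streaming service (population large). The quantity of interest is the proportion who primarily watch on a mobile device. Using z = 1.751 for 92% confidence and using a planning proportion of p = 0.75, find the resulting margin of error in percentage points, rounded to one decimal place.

2.3

SE(p̂) = √[p(1−p)/n] = √[0.1875/1098] = 0.01307.
E = z × SE = 1.751 × 0.01307 = 0.02288, or 2.3 percentage points.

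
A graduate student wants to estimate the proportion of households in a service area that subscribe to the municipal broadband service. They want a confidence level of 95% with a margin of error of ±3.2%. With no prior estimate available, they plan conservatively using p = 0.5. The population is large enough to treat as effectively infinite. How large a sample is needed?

For 95% confidence, z = 1.960.
With p = 0.5, p(1−p) = 0.25.
n = z²·p(1−p)/E² = 1.960² × 0.2500 / 0.032² = 3.8416 × 0.2500 / 0.001024 ≈ 937.89.
Rounding up gives n = 938.

938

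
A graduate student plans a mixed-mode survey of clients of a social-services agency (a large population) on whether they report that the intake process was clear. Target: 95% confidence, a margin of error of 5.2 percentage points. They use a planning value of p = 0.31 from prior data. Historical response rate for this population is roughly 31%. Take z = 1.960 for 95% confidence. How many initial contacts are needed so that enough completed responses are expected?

981

Completed interviews needed: n₀ = 1.960² × 0.2139 / 0.052² ≈ 303.89 → 304.
At a 31% response rate, contacts needed = 304 / 0.31 ≈ 980.65 → 981.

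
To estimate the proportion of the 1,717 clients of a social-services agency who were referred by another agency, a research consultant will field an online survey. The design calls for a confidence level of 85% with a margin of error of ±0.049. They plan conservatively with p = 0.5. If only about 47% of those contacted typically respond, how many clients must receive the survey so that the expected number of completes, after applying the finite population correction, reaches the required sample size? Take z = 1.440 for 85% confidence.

409

Completed interviews needed (unadjusted): n₀ = 1.440² × 0.2500 / 0.049² ≈ 215.91 → 216.
FPC for N = 1,717: n = 216 / (1 + 215/1717) = 216 / 1.1252 ≈ 191.96 → 192.
At a 47% response rate, contacts needed = 192 / 0.47 ≈ 408.51 → 409.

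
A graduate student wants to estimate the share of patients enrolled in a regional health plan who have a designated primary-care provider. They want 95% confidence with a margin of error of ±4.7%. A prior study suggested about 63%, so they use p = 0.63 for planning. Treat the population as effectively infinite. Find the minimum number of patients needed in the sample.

For 95% confidence, z = 1.960.
With p = 0.63, p(1−p) = 0.2331.
n = z²·p(1−p)/E² = 1.960² × 0.2331 / 0.047² = 3.8416 × 0.2331 / 0.002209 ≈ 405.38.
Rounding up gives n = 406.

406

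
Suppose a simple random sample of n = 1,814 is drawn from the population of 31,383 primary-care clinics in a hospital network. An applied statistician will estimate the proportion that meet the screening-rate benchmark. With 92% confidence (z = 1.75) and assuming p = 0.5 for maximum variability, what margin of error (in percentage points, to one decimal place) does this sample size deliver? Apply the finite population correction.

Finite-population factor: (N−n)/(N−1) = (31383−1814)/(31383−1) = 0.9422.
SE(p̂) = √[p(1−p)/n · (N−n)/(N−1)] = √[0.2500/1814 × 0.9422] = 0.01140.
E = z × SE = 1.75 × 0.01140 = 0.01994 ≈ 2.0 percentage points.

2.0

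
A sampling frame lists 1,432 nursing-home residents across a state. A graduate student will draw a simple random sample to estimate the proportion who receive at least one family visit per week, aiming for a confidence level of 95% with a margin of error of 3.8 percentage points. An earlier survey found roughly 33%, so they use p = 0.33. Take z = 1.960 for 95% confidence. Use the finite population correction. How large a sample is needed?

418

Unadjusted: n₀ = 1.960² × 0.33 × 0.67 / 0.038² ≈ 588.21, so n₀ = 589.
Finite population correction with N = 1,432: n = n₀ / (1 + (n₀−1)/N) = 589 / (1 + 588/1432) = 589 / 1.4106 ≈ 417.55.
Rounding up, n = 418.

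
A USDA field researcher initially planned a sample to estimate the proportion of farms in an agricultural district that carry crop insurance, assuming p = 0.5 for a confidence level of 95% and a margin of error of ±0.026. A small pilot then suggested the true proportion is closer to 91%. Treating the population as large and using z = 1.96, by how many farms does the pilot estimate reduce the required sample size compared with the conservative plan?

955

Conservative (p = 0.5): n = 1.96² × 0.25 / 0.026² ≈ 1420.71 → 1421.
Using p = 0.91: p(1−p) = 0.0819, so n = 1.96² × 0.0819 / 0.026² ≈ 465.42 → 466.
Reduction: 1421 − 466 = 955.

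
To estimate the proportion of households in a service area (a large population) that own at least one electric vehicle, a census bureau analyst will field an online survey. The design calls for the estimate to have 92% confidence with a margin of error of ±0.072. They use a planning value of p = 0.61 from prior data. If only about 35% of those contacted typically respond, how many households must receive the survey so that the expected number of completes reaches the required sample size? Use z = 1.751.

Completed interviews needed: n₀ = 1.751² × 0.2379 / 0.072² ≈ 140.70 → 141.
At a 35% response rate, contacts needed = 141 / 0.35 ≈ 402.86 → 403.

403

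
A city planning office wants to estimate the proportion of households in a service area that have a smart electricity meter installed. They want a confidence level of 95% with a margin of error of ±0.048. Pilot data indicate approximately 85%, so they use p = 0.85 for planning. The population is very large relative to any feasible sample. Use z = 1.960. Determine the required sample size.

With p = 0.85, p(1−p) = 0.1275.
n = z²·p(1−p)/E² = 1.960² × 0.1275 / 0.048² = 3.8416 × 0.1275 / 0.002304 ≈ 212.59.
Rounding up gives n = 213.

213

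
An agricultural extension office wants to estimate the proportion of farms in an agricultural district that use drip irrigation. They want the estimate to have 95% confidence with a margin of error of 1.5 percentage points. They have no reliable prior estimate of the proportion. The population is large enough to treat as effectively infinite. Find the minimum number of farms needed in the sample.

For 95% confidence, z = 1.96.
With no prior estimate, use p = 0.5, giving p(1−p) = 0.25.
n = z²·p(1−p)/E² = 1.96² × 0.2500 / 0.015² = 3.8416 × 0.2500 / 0.000225 ≈ 4268.44.
Rounding up gives n = 4269.

4269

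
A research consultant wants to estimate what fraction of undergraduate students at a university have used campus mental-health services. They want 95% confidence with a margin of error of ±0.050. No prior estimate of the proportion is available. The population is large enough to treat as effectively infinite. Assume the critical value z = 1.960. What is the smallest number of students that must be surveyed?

With no prior estimate, use p = 0.5, giving p(1−p) = 0.25.
n = z²·p(1−p)/E² = 1.960² × 0.2500 / 0.050² = 3.8416 × 0.2500 / 0.002500 ≈ 384.16.
Rounding up gives n = 385.

385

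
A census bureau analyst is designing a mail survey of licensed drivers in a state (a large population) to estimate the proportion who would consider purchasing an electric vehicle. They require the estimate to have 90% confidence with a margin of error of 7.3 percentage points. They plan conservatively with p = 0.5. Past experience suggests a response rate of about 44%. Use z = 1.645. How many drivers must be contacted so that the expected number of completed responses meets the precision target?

Completed interviews needed: n₀ = 1.645² × 0.2500 / 0.073² ≈ 126.95 → 127.
At a 44% response rate, contacts needed = 127 / 0.44 ≈ 288.64 → 289.

289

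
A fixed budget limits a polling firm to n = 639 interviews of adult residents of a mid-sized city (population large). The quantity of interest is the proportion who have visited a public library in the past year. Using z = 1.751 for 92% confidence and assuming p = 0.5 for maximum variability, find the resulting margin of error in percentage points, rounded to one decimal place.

SE(p̂) = √[p(1−p)/n] = √[0.2500/639] = 0.01978.
E = z × SE = 1.751 × 0.01978 = 0.03463, or 3.5 percentage points.

3.5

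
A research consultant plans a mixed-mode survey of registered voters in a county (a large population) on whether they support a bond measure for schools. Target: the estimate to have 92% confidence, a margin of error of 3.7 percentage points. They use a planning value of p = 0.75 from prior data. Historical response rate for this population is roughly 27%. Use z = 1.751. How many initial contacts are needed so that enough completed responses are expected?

1556

Completed interviews needed: n₀ = 1.751² × 0.1875 / 0.037² ≈ 419.92 → 420.
At a 27% response rate, contacts needed = 420 / 0.27 ≈ 1555.56 → 1556.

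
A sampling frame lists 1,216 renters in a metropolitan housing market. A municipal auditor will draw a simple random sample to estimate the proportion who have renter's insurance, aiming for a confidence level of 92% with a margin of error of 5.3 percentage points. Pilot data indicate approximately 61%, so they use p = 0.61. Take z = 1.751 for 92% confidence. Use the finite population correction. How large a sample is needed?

215

Unadjusted: n₀ = 1.751² × 0.61 × 0.39 / 0.053² ≈ 259.67, so n₀ = 260.
Finite population correction with N = 1,216: n = n₀ / (1 + (n₀−1)/N) = 260 / (1 + 259/1216) = 260 / 1.2130 ≈ 214.35.
Rounding up, n = 215.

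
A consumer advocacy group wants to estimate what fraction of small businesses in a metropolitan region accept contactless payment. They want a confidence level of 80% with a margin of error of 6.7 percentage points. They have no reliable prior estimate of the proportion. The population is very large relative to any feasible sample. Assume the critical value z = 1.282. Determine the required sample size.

92

With no prior estimate, use p = 0.5, giving p(1−p) = 0.25.
n = z²·p(1−p)/E² = 1.282² × 0.2500 / 0.067² = 1.6435 × 0.2500 / 0.004489 ≈ 91.53.
Rounding up gives n = 92.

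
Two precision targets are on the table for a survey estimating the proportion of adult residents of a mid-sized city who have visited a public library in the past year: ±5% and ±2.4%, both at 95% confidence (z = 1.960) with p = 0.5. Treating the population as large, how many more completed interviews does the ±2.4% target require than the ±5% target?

At ±5%: n = 1.960² × 0.2500 / 0.050² ≈ 384.16 → 385.
At ±2.4%: n = 1.960² × 0.2500 / 0.024² ≈ 1667.36 → 1668.
Additional respondents: 1668 − 385 = 1283.

1283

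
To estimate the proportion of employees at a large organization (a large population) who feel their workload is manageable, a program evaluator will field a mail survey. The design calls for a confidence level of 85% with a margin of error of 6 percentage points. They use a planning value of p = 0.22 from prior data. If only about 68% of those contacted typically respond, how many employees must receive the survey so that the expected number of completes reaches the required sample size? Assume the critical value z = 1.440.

Completed interviews needed: n₀ = 1.440² × 0.1716 / 0.060² ≈ 98.84 → 99.
At a 68% response rate, contacts needed = 99 / 0.68 ≈ 145.59 → 146.

146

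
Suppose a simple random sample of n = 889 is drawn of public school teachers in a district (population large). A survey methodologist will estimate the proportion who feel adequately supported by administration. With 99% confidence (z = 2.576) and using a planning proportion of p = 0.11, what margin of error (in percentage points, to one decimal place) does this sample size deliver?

2.7

SE(p̂) = √[p(1−p)/n] = √[0.0979/889] = 0.01049.
E = z × SE = 2.576 × 0.01049 = 0.02703, or 2.7 percentage points.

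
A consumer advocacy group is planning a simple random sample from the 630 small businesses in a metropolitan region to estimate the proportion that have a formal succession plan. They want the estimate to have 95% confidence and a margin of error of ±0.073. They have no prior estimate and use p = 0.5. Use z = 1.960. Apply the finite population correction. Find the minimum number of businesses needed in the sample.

141

Unadjusted: n₀ = 1.960² × 0.50 × 0.50 / 0.073² ≈ 180.22, so n₀ = 181.
Finite population correction with N = 630: n = n₀ / (1 + (n₀−1)/N) = 181 / (1 + 180/630) = 181 / 1.2857 ≈ 140.78.
Rounding up, n = 141.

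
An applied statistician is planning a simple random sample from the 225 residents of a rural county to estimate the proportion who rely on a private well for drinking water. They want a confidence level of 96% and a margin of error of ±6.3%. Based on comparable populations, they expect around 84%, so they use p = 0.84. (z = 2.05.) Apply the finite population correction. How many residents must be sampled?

88

Unadjusted: n₀ = 2.05² × 0.84 × 0.16 / 0.063² ≈ 142.31, so n₀ = 143.
Finite population correction with N = 225: n = n₀ / (1 + (n₀−1)/N) = 143 / (1 + 142/225) = 143 / 1.6311 ≈ 87.67.
Rounding up, n = 88.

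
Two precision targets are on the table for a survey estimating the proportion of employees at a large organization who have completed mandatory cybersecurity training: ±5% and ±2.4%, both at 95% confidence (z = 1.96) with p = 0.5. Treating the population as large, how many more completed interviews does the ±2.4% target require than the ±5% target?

At ±5%: n = 1.96² × 0.2500 / 0.050² ≈ 384.16 → 385.
At ±2.4%: n = 1.96² × 0.2500 / 0.024² ≈ 1667.36 → 1668.
Additional respondents: 1668 − 385 = 1283.

1283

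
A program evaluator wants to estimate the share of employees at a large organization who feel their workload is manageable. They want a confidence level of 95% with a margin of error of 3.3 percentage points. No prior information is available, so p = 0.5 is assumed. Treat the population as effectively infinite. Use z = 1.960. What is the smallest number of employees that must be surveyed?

882

With p = 0.5, p(1−p) = 0.25.
n = z²·p(1−p)/E² = 1.960² × 0.2500 / 0.033² = 3.8416 × 0.2500 / 0.001089 ≈ 881.91.
Rounding up gives n = 882.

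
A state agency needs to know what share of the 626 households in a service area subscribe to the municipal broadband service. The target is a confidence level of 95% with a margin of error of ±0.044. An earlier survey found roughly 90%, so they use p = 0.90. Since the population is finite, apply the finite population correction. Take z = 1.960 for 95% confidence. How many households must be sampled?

140

Unadjusted: n₀ = 1.960² × 0.90 × 0.10 / 0.044² ≈ 178.59, so n₀ = 179.
Finite population correction with N = 626: n = n₀ / (1 + (n₀−1)/N) = 179 / (1 + 178/626) = 179 / 1.2843 ≈ 139.37.
Rounding up, n = 140.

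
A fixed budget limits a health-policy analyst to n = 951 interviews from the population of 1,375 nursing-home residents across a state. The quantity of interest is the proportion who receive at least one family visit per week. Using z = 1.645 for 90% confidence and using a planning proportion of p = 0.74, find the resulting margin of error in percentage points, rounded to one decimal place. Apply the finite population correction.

1.3

Finite-population factor: (N−n)/(N−1) = (1375−951)/(1375−1) = 0.3086.
SE(p̂) = √[p(1−p)/n · (N−n)/(N−1)] = √[0.1924/951 × 0.3086] = 0.00790.
E = z × SE = 1.645 × 0.00790 = 0.01300 ≈ 1.3 percentage points.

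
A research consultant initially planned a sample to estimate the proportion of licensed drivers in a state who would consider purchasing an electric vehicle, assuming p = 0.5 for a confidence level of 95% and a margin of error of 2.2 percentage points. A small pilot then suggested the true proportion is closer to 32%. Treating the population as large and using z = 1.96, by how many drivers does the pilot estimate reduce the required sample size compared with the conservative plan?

Conservative (p = 0.5): n = 1.96² × 0.25 / 0.022² ≈ 1984.30 → 1985.
Using p = 0.32: p(1−p) = 0.2176, so n = 1.96² × 0.2176 / 0.022² ≈ 1727.13 → 1728.
Reduction: 1985 − 1728 = 257.

257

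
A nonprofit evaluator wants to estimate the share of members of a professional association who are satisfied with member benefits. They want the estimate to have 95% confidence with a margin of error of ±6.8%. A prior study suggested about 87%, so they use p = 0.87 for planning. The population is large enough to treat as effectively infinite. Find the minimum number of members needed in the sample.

For 95% confidence, z = 1.960.
With p = 0.87, p(1−p) = 0.1131.
n = z²·p(1−p)/E² = 1.960² × 0.1131 / 0.068² = 3.8416 × 0.1131 / 0.004624 ≈ 93.96.
Rounding up gives n = 94.

94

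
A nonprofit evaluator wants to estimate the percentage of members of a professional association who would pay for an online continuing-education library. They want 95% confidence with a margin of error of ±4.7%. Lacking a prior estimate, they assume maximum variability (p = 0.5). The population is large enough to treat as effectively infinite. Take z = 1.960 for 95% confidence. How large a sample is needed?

435

With p = 0.5, p(1−p) = 0.25.
n = z²·p(1−p)/E² = 1.960² × 0.2500 / 0.047² = 3.8416 × 0.2500 / 0.002209 ≈ 434.77.
Rounding up gives n = 435.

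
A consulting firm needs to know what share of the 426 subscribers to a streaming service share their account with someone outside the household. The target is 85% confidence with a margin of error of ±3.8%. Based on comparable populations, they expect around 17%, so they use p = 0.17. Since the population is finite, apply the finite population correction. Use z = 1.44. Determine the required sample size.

Unadjusted: n₀ = 1.44² × 0.17 × 0.83 / 0.038² ≈ 202.62, so n₀ = 203.
Finite population correction with N = 426: n = n₀ / (1 + (n₀−1)/N) = 203 / (1 + 202/426) = 203 / 1.4742 ≈ 137.70.
Rounding up, n = 138.

138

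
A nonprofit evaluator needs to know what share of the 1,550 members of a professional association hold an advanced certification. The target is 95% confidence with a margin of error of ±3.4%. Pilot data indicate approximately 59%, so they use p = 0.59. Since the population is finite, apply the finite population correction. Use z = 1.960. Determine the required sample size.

Unadjusted: n₀ = 1.960² × 0.59 × 0.41 / 0.034² ≈ 803.88, so n₀ = 804.
Finite population correction with N = 1,550: n = n₀ / (1 + (n₀−1)/N) = 804 / (1 + 803/1550) = 804 / 1.5181 ≈ 529.62.
Rounding up, n = 530.

530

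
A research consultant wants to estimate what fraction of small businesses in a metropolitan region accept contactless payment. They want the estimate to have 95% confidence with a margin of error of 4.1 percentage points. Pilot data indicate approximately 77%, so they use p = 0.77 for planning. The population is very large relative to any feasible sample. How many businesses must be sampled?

For 95% confidence, z = 1.96.
With p = 0.77, p(1−p) = 0.1771.
n = z²·p(1−p)/E² = 1.96² × 0.1771 / 0.041² = 3.8416 × 0.1771 / 0.001681 ≈ 404.73.
Rounding up gives n = 405.

405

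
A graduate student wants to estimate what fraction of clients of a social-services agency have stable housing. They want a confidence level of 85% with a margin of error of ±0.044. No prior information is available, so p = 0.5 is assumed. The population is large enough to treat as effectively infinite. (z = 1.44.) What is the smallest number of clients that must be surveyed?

268

With p = 0.5, p(1−p) = 0.25.
n = z²·p(1−p)/E² = 1.44² × 0.2500 / 0.044² = 2.0736 × 0.2500 / 0.001936 ≈ 267.77.
Rounding up gives n = 268.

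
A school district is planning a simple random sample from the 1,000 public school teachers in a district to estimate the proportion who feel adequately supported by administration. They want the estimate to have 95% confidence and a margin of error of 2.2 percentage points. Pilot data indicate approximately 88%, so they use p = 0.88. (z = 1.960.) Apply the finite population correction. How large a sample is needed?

457

Unadjusted: n₀ = 1.960² × 0.88 × 0.12 / 0.022² ≈ 838.17, so n₀ = 839.
Finite population correction with N = 1,000: n = n₀ / (1 + (n₀−1)/N) = 839 / (1 + 838/1000) = 839 / 1.8380 ≈ 456.47.
Rounding up, n = 457.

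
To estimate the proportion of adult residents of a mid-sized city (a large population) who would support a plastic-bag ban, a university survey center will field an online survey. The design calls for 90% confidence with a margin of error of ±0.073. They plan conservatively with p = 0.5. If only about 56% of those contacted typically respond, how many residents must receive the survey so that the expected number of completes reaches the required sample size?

For 90% confidence, z = 1.645.
Completed interviews needed: n₀ = 1.645² × 0.2500 / 0.073² ≈ 126.95 → 127.
At a 56% response rate, contacts needed = 127 / 0.56 ≈ 226.79 → 227.

227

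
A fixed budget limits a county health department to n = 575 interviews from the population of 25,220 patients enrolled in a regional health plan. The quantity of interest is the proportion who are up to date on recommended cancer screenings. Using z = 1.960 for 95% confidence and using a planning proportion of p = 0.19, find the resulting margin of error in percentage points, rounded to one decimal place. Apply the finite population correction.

Finite-population factor: (N−n)/(N−1) = (25220−575)/(25220−1) = 0.9772.
SE(p̂) = √[p(1−p)/n · (N−n)/(N−1)] = √[0.1539/575 × 0.9772] = 0.01617.
E = z × SE = 1.960 × 0.01617 = 0.03170 ≈ 3.2 percentage points.

3.2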